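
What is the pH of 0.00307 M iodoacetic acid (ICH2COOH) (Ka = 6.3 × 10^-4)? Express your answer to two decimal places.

pH = 2.95

ICH2COOH ⇌ ICH2COO- + H+
Let x = [H+] at equilibrium. Ka = x²/(0.00307 − x).
The 5% rule fails; solving x² + Ka·x − Ka·C₀ = 0 exactly:
x = [−0.00063 + √(0.00063² + 7.74e-06)]/2 = 1.11 × 10^-3 M
pH = −log[H+] = −log(1.11 × 10^-3) = 2.95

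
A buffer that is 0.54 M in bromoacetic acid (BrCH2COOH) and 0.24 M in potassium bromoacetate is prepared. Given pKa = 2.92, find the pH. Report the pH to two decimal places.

Using pH = pKa + log([base]/[acid]) with [base]/[acid] = 0.24/0.54:
pH = 2.92 + (-0.352) = 2.57

pH = 2.57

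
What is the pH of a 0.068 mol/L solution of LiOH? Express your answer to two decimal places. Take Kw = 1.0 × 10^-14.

pH = 12.83

LiOH is a strong base; [OH-] = 0.068 M.
pOH = -log(0.068) = 1.17
pH = 14.00 - 1.17 = 12.83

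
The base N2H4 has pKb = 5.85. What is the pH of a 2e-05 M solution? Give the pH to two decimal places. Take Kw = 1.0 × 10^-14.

pH = 8.67

N2H4 + H2O ⇌ N2H5+ + OH-
Kb = 10^(−5.85) = 1.41 × 10^-6
Kb = x²/(2e-05 − x) = 1.41 × 10^-6
Here C₀/Kb ≈ 14.2, so the small-x approximation fails. Use the quadratic:
x = (−Kb + √(Kb² + 4·Kb·C₀))/2 = 4.65 × 10^-6 M
pOH = −log(4.65 × 10^-6) = 5.33; pH = 14.00 − 5.33 = 8.67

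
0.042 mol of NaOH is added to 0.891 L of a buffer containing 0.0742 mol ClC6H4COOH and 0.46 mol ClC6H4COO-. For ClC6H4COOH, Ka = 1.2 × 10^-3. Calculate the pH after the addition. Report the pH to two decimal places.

pH = 4.11

After neutralization: n(ClC6H4COOH) = 0.0322 mol, n(ClC6H4COO-) = 0.502 mol.
pKa = −log(1.2 × 10^-3) = 2.921
pH = pKa + log([A⁻]/[HA]) = 2.921 + log(0.502/0.0322) = 2.921 +1.193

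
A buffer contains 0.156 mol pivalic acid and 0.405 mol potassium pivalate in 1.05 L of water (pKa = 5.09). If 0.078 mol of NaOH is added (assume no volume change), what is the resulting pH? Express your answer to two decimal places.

pH = 5.88

After neutralization: n((CH3)3CCOOH) = 0.078 mol, n((CH3)3CCOO-) = 0.483 mol.
Henderson–Hasselbalch with mole ratio 0.483/0.078: pH = 5.09 + (+0.792)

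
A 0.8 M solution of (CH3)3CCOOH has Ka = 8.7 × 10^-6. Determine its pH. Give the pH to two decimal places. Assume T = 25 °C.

pH = 2.58

(CH3)3CCOOH ⇌ (CH3)3CCOO- + H+
Ka = x²/(0.8 − x) = 8.7 × 10^-6
Since Ka ≪ C₀, x ≈ √(Ka·C₀) = 2.64 × 10^-3 M.
(x/C₀ = 0.33% < 5%, so the approximation holds.)
pH = −log(2.64 × 10^-3) = 2.58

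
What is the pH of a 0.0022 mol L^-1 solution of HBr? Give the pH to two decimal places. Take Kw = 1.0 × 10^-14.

pH = 2.66

HBr is a strong acid and dissociates completely, so [H+] = 0.0022 M.
pH = -log(0.0022) = 2.66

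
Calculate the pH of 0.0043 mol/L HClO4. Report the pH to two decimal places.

pH = 2.37

HClO4 is a strong acid and dissociates completely, so [H+] = 0.0043 M.
pH = -log(0.0043) = 2.37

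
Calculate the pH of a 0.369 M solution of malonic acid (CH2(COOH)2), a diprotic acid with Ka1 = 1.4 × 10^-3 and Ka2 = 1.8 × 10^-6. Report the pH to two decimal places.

pH = 1.66

Ka1 ≫ Ka2, so treat the first dissociation as the only significant source of H+.
Ka1 = x²/(0.369 − x) = 1.4 × 10^-3
Solving the quadratic: x = (−Ka1 + √(Ka1² + 4·Ka1·C₀))/2 = 2.20 × 10^-2 M
pH = −log(2.20 × 10^-2) = 1.66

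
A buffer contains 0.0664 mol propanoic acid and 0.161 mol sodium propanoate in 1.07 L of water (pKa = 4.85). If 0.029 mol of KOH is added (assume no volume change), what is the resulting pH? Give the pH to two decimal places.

pH = 5.56

After neutralization: n(CH3CH2COOH) = 0.0374 mol, n(CH3CH2COO-) = 0.19 mol.
pH = pKa + log(n_CH3CH2COO-/n_CH3CH2COOH) = 4.85 + log(0.19/0.0374) = 4.85 + (+0.706)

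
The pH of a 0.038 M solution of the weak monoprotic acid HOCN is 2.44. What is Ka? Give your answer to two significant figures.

[H+] = 10^(-2.44) = 3.63 × 10^-3 M
At equilibrium [HA] = 0.038 − 3.63 × 10^-3 = 3.44 × 10^-2 M
Ka = [H+][A-]/[HA] = (3.63 × 10^-3)² / 3.44 × 10^-2 = 3.8 × 10^-4

Ka = 3.8 × 10^-4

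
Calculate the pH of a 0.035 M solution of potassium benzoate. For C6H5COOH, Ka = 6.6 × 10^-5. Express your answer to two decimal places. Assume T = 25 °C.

C6H5COO- is the conjugate base of the weak acid C6H5COOH.
Kb = Kw/Ka = 1.0×10^-14 / 6.6 × 10^-5 = 1.52 × 10^-10
From the ICE table, Kb = x²/(0.035 − x) = 1.52 × 10^-10.
Neglecting x in the denominator: x = √(1.52 × 10^-10 × 0.035) = 2.31 × 10^-6 M
(x/C₀ = 0.0066% < 5%, so the approximation holds.)
pOH = 5.64, so pH = 14.00 − pOH = 8.36

pH = 8.36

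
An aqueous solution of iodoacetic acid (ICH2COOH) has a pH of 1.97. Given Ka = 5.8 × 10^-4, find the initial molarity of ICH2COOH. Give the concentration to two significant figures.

C₀ = 2.1 × 10^-1 M

[H+] = 10^(-1.97) = 1.07 × 10^-2 M = x
Ka = x²/(C₀ − x) ⇒ C₀ = x + x²/Ka
C₀ = 1.07 × 10^-2 + (1.07 × 10^-2)²/(5.8 × 10^-4) = 2.08 × 10^-1 M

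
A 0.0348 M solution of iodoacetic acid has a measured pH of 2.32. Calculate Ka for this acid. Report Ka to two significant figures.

[H+] = 10^(-2.32) = 4.79 × 10^-3 M
At equilibrium [HA] = 0.0348 − 4.79 × 10^-3 = 3.00 × 10^-2 M
Ka = [H+][A-]/[HA] = (4.79 × 10^-3)² / 3.00 × 10^-2 = 7.6 × 10^-4

Ka = 7.6 × 10^-4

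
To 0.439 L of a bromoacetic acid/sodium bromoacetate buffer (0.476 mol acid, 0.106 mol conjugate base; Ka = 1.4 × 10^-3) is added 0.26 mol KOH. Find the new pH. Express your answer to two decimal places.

pH = 3.08

After neutralization: n(BrCH2COOH) = 0.216 mol, n(BrCH2COO-) = 0.366 mol.
pKa = −log(1.4 × 10^-3) = 2.854
Henderson–Hasselbalch with mole ratio 0.366/0.216: pH = 2.854 + (+0.229)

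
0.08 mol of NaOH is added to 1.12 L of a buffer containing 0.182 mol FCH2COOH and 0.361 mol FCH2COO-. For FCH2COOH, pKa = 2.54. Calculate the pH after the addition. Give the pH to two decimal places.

pH = 3.18

After neutralization: n(FCH2COOH) = 0.102 mol, n(FCH2COO-) = 0.441 mol.
pH = pKa + log([A⁻]/[HA]) = 2.54 + log(0.441/0.102) = 2.54 +0.636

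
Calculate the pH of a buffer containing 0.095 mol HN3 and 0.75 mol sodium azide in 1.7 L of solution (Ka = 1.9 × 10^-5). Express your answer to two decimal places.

pKa = −log(1.9 × 10^-5) = 4.721
Using pH = pKa + log([base]/[acid]) with [base]/[acid] = 0.75/0.095:
pH = 4.721 + (+0.897) = 5.62

pH = 5.62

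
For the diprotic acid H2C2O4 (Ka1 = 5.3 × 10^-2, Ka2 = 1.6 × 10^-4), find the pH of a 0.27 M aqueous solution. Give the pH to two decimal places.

pH = 1.02

Ka1 ≫ Ka2, so treat the first dissociation as the only significant source of H+.
Ka1 = x²/(0.27 − x) = 5.3 × 10^-2
Solving the quadratic: x = (−Ka1 + √(Ka1² + 4·Ka1·C₀))/2 = 9.60 × 10^-2 M
pH = −log(9.60 × 10^-2) = 1.02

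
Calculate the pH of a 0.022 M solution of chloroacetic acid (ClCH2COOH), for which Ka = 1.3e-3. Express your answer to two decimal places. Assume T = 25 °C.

ClCH2COOH ⇌ ClCH2COO- + H+
Ka = [H+]²/(0.022 − [H+]) = 1.3 × 10^-3
Here C₀/Ka ≈ 16.9, so the small-[H+] approximation fails. Use the quadratic:
[H+] = (−Ka + √(Ka² + 4·Ka·C₀))/2 = 4.74 × 10^-3 M
pH = −log[H+] = −log(4.74 × 10^-3) = 2.32

pH = 2.32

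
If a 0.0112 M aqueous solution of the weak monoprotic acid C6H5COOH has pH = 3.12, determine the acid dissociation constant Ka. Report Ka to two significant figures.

Ka = 5.5 × 10^-5

[H+] = 10^(-3.12) = 7.59 × 10^-4 M
At equilibrium [HA] = 0.0112 − 7.59 × 10^-4 = 1.04 × 10^-2 M
Ka = [H+][A-]/[HA] = (7.59 × 10^-4)² / 1.04 × 10^-2 = 5.5 × 10^-5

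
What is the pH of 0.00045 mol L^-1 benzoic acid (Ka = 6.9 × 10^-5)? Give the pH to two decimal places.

C6H5COOH ⇌ C6H5COO- + H+
From the ICE table, Ka = [H+]²/(0.00045 − [H+]) = 6.9 × 10^-5.
The 5% rule fails; solving [H+]² + Ka·[H+] − Ka·C₀ = 0 exactly:
[H+] = (−Ka + √(Ka² + 4·Ka·C₀))/2 = 1.45 × 10^-4 M
pH = −log[H+] = −log(1.45 × 10^-4) = 3.84

pH = 3.84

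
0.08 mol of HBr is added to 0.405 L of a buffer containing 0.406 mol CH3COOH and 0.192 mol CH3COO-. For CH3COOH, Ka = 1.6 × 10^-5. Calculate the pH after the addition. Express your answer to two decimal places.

pH = 4.16

Added H+ converts CH3COO- to CH3COOH: CH3COOH → 0.486 mol, CH3COO- → 0.112 mol.
pKa = −log(1.6 × 10^-5) = 4.796
Henderson–Hasselbalch with mole ratio 0.112/0.486: pH = 4.796 + (-0.637)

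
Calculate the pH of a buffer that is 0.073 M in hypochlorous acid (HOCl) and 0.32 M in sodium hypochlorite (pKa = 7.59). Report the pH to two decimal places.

pH = pKa + log([A⁻]/[HA]) = 7.59 + log(0.32/0.073)
pH = 7.59 + (+0.642) = 8.23

pH = 8.23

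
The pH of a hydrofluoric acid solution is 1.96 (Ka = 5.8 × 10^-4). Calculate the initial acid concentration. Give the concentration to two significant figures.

C₀ = 2.2 × 10^-1 M

[H+] = 10^(-1.96) = 1.10 × 10^-2 M = x
Ka = x²/(C₀ − x) ⇒ C₀ = x + x²/Ka
C₀ = 1.10 × 10^-2 + (1.10 × 10^-2)²/(5.8 × 10^-4) = 2.20 × 10^-1 M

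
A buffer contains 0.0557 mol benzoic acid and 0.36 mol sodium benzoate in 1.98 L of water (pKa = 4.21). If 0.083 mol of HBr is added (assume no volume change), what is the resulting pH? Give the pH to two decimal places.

pH = 4.51

After neutralization: n(C6H5COOH) = 0.139 mol, n(C6H5COO-) = 0.277 mol.
pH = pKa + log(n_C6H5COO-/n_C6H5COOH) = 4.21 + log(0.277/0.139) = 4.21 + (+0.299)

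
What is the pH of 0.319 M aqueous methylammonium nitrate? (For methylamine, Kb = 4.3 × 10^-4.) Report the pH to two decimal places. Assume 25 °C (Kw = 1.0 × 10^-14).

pH = 5.56

CH3NH3+ is the conjugate acid of the weak base CH3NH2.
Ka = Kw/Kb = 1.0×10^-14 / 4.3 × 10^-4 = 2.33 × 10^-11
From the ICE table, Ka = x²/(0.319 − x) = 2.33 × 10^-11.
Assume x ≪ 0.319: x ≈ √(2.33 × 10^-11 × 0.319) = 2.73 × 10^-6 M
(x/C₀ = 0.00085% < 5%, so the approximation holds.)
pH = −log[H+] = −log(2.73 × 10^-6) = 5.56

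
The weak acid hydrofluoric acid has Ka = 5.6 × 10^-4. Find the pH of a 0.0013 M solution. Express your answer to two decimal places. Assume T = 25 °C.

pH = 3.21

HF ⇌ F- + H+
From the ICE table, Ka = [H+]²/(0.0013 − [H+]) = 5.6 × 10^-4.
Here C₀/Ka ≈ 2.32, so the small-[H+] approximation fails. Use the quadratic:
[H+] = (−Ka + √(Ka² + 4·Ka·C₀))/2 = 6.18 × 10^-4 M
pH = −log[H+] = −log(6.18 × 10^-4) = 3.21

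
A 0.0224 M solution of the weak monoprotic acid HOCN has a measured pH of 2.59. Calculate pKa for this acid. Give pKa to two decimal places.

pKa = 3.48

[H+] = 10^(-2.59) = 2.57 × 10^-3 M
At equilibrium [HA] = 0.0224 − 2.57 × 10^-3 = 1.98 × 10^-2 M
Ka = [H+][A-]/[HA] = (2.57 × 10^-3)² / 1.98 × 10^-2 = 3.34 × 10^-4
pKa = -log(3.34 × 10^-4) = 3.48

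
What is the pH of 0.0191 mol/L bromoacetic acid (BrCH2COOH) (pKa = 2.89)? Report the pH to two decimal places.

BrCH2COOH ⇌ BrCH2COO- + H+
Ka = 10^(−2.89) = 1.29 × 10^-3
Let x = [H+] at equilibrium. Ka = x²/(0.0191 − x).
x is not negligible relative to C₀; solve x² + 0.00129·x − 2.46e-05 = 0.
x = [−0.00129 + √(0.00129² + 9.86e-05)]/2 = 4.36 × 10^-3 M
pH = −log[H+] = −log(4.36 × 10^-3) = 2.36

pH = 2.36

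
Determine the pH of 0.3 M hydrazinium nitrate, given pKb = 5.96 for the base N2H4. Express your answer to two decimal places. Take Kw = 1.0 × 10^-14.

pH = 4.28

N2H5+ is the conjugate acid of the weak base N2H4.
Kb = 10^(−5.96) = 1.10 × 10^-6
Ka = Kw/Kb = 1.0×10^-14 / 1.10 × 10^-6 = 9.09 × 10^-9
Ka = [H+]²/(0.3 − [H+]) = 9.09 × 10^-9
Assume [H+] ≪ 0.3: [H+] ≈ √(9.09 × 10^-9 × 0.3) = 5.22 × 10^-5 M
Check: 0.017% ionized — well under 5%, approximation valid.
pH = −log(5.22 × 10^-5) = 4.28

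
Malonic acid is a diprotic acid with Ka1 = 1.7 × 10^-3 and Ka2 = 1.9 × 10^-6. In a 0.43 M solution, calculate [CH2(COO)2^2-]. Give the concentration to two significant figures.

1.9 × 10^-6 M

First ionization gives [H+] ≈ [CH2(COOH)COO-] = 2.62 × 10^-2 M.
Second step: Ka2 = [H+][CH2(COO)2^2-]/[CH2(COOH)COO-] ≈ [CH2(COO)2^2-] (since [H+] ≈ [CH2(COOH)COO-]).
So [CH2(COO)2^2-] ≈ Ka2.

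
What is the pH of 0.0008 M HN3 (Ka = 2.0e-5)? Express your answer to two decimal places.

pH = 3.93

HN3 ⇌ N3- + H+
Let x = [H+] at equilibrium. Ka = x²/(0.0008 − x).
Here C₀/Ka ≈ 40, so the small-x approximation fails. Use the quadratic:
x = (−Ka + √(Ka² + 4·Ka·C₀))/2 = 1.17 × 10^-4 M
pH = −log[H+] = −log(1.17 × 10^-4) = 3.93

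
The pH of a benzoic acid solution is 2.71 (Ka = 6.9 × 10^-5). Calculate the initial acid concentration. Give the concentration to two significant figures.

[H+] = 10^(-2.71) = 1.95 × 10^-3 M = x
Ka = x²/(C₀ − x) ⇒ C₀ = x + x²/Ka
C₀ = 1.95 × 10^-3 + (1.95 × 10^-3)²/(6.9 × 10^-5) = 5.71 × 10^-2 M

C₀ = 5.7 × 10^-2 M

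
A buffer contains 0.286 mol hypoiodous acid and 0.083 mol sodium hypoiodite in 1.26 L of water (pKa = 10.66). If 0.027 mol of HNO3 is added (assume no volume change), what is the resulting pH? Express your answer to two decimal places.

pH = 9.91

Added H+ converts OI- to HOI: HOI → 0.313 mol, OI- → 0.056 mol.
pH = pKa + log(n_OI-/n_HOI) = 10.66 + log(0.056/0.313) = 10.66 + (-0.747)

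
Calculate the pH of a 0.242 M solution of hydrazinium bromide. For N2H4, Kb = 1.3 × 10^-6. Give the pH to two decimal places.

pH = 4.37

N2H5+ is the conjugate acid of the weak base N2H4.
Ka = Kw/Kb = 1.0×10^-14 / 1.3 × 10^-6 = 7.69 × 10^-9
From the ICE table, Ka = [H+]²/(0.242 − [H+]) = 7.69 × 10^-9.
Assume [H+] ≪ 0.242: [H+] ≈ √(7.69 × 10^-9 × 0.242) = 4.31 × 10^-5 M
pH = −log(4.31 × 10^-5) = 4.37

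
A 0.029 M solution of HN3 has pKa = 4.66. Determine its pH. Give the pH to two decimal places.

pH = 3.10

HN3 ⇌ N3- + H+
Ka = 10^(−4.66) = 2.19 × 10^-5
Let x = [H+] at equilibrium. Ka = x²/(0.029 − x).
Assume x ≪ 0.029: x ≈ √(2.19 × 10^-5 × 0.029) = 7.97 × 10^-4 M
Check: 2.7% ionized — well under 5%, approximation valid.
pH = −log[H+] = −log(7.97 × 10^-4) = 3.10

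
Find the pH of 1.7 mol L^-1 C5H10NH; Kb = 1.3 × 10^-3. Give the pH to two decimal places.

pH = 12.67

C5H10NH + H2O ⇌ C5H10NH2+ + OH-
From the ICE table, Kb = x²/(1.7 − x) = 1.3 × 10^-3.
Neglecting x in the denominator: x = √(1.3 × 10^-3 × 1.7) = 4.70 × 10^-2 M
pOH = 1.33, so pH = 14.00 − pOH = 12.67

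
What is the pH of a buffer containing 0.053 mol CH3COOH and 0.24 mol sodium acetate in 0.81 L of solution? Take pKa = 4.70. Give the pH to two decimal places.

pH = 5.36

Henderson–Hasselbalch: pH = pKa + log([CH3COO-]/[CH3COOH]) = 4.70 + log(0.24/0.053)
pH = 4.70 + (+0.656) = 5.36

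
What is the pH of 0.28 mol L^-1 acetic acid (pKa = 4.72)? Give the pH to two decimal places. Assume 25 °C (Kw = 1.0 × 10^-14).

CH3COOH ⇌ CH3COO- + H+
Ka = 10^(−4.72) = 1.91 × 10^-5
Ka = [H+]²/(0.28 − [H+]) = 1.91 × 10^-5
Neglecting [H+] in the denominator: [H+] = √(1.91 × 10^-5 × 0.28) = 2.31 × 10^-3 M
([H+]/C₀ = 0.83% < 5%, so the approximation holds.)
pH = −log[H+] = −log(2.31 × 10^-3) = 2.64

pH = 2.64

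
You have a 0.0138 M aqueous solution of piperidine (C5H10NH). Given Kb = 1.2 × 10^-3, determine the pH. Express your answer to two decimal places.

pH = 11.55

C5H10NH + H2O ⇌ C5H10NH2+ + OH-
Kb = [OH-]²/(0.0138 − [OH-]) = 1.2 × 10^-3
Here C₀/Kb ≈ 11.5, so the small-[OH-] approximation fails. Use the quadratic:
[OH-] = [−0.0012 + √(0.0012² + 6.62e-05)]/2 = 3.51 × 10^-3 M
pOH = 2.45, so pH = 14.00 − pOH = 11.55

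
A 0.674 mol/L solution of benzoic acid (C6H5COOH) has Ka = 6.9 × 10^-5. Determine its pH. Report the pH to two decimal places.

pH = 2.17

C6H5COOH ⇌ C6H5COO- + H+
Ka = x²/(0.674 − x) = 6.9 × 10^-5
Neglecting x in the denominator: x = √(6.9 × 10^-5 × 0.674) = 6.82 × 10^-3 M
pH = −log(6.82 × 10^-3) = 2.17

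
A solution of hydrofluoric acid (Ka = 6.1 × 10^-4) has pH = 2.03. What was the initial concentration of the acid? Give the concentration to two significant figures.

C₀ = 1.5 × 10^-1 M

[H+] = 10^(-2.03) = 9.33 × 10^-3 M = x
Ka = x²/(C₀ − x) ⇒ C₀ = x + x²/Ka
C₀ = 9.33 × 10^-3 + (9.33 × 10^-3)²/(6.1 × 10^-4) = 1.52 × 10^-1 M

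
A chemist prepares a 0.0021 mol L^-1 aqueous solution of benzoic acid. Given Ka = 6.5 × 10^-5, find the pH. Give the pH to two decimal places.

C6H5COOH ⇌ C6H5COO- + H+
Ka = [H+]²/(0.0021 − [H+]) = 6.5 × 10^-5
[H+] is not negligible relative to C₀; solve [H+]² + 6.5e-05·[H+] − 1.36e-07 = 0.
[H+] = (−Ka + √(Ka² + 4·Ka·C₀))/2 = 3.38 × 10^-4 M
pH = −log[H+] = −log(3.38 × 10^-4) = 3.47

pH = 3.47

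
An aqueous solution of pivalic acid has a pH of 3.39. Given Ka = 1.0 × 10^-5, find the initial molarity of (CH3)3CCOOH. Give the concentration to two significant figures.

C₀ = 1.7 × 10^-2 M

[H+] = 10^(-3.39) = 4.07 × 10^-4 M = x
Ka = x²/(C₀ − x) ⇒ C₀ = x + x²/Ka
C₀ = 4.07 × 10^-4 + (4.07 × 10^-4)²/(1.0 × 10^-5) = 1.70 × 10^-2 M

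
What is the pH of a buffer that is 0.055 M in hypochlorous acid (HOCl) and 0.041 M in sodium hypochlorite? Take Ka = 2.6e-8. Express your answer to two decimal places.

pH = 7.46

pKa = −log(2.6 × 10^-8) = 7.585
pH = pKa + log([A⁻]/[HA]) = 7.585 + log(0.041/0.055)
pH = 7.585 + (-0.128) = 7.46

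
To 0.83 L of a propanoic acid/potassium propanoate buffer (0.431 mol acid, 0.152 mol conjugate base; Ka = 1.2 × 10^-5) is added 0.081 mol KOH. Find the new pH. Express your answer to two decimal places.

After neutralization: n(CH3CH2COOH) = 0.35 mol, n(CH3CH2COO-) = 0.233 mol.
pKa = −log(1.2 × 10^-5) = 4.921
pH = pKa + log(n_CH3CH2COO-/n_CH3CH2COOH) = 4.921 + log(0.233/0.35) = 4.921 + (-0.177)

pH = 4.74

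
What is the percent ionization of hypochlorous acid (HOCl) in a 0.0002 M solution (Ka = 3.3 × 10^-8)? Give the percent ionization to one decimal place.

1.3%

HOCl ⇌ OCl- + H+; let x = [H+] at equilibrium.
x ≈ √(Ka·C₀) = √(3.3 × 10^-8 × 0.0002) = 2.57 × 10^-6 M
Fraction ionized = 2.57 × 10^-6 / 0.0002 = 0.0128 → 1.3%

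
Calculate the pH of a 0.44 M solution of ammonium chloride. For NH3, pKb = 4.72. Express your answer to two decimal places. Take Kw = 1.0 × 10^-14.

pH = 4.82

NH4+ is the conjugate acid of the weak base NH3.
Kb = 10^(−4.72) = 1.91 × 10^-5
Ka = Kw/Kb = 1.0×10^-14 / 1.91 × 10^-5 = 5.24 × 10^-10
From the ICE table, Ka = [H+]²/(0.44 − [H+]) = 5.24 × 10^-10.
Since Ka ≪ C₀, [H+] ≈ √(Ka·C₀) = 1.52 × 10^-5 M.
([H+]/C₀ = 0.0035% < 5%, so the approximation holds.)
pH = −log(1.52 × 10^-5) = 4.82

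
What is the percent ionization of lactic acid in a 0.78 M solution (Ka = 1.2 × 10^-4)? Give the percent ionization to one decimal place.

CH3CH(OH)COOH ⇌ CH3CH(OH)COO- + H+; let x = [H+] at equilibrium.
x ≈ √(Ka·C₀) = √(1.2 × 10^-4 × 0.78) = 9.67 × 10^-3 M
% ionization = x/C₀ × 100% = 9.67 × 10^-3/0.78 × 100% = 1.2%

1.2%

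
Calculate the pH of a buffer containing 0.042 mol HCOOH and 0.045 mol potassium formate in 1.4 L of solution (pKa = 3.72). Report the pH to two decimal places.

Using pH = pKa + log([base]/[acid]) with [base]/[acid] = 0.045/0.042:
pH = 3.72 + (+0.030) = 3.75

pH = 3.75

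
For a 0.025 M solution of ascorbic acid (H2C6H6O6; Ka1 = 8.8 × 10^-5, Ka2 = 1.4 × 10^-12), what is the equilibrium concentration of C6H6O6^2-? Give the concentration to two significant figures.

First ionization gives [H+] ≈ [HC6H6O6-] = 1.44 × 10^-3 M.
Second step: Ka2 = [H+][C6H6O6^2-]/[HC6H6O6-] ≈ [C6H6O6^2-] (since [H+] ≈ [HC6H6O6-]).
So [C6H6O6^2-] ≈ Ka2.

1.4 × 10^-12 M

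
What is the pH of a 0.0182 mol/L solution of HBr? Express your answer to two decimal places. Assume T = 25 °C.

HBr is a strong acid and dissociates completely, so [H+] = 0.0182 M.
pH = -log(0.0182) = 1.74

pH = 1.74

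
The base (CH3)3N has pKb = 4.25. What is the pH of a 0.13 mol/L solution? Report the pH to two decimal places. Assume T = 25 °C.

(CH3)3N + H2O ⇌ (CH3)3NH+ + OH-
Kb = 10^(−4.25) = 5.62 × 10^-5
From the ICE table, Kb = x²/(0.13 − x) = 5.62 × 10^-5.
Assume x ≪ 0.13: x ≈ √(5.62 × 10^-5 × 0.13) = 2.70 × 10^-3 M
pOH = 2.57, so pH = 14.00 − pOH = 11.43

pH = 11.43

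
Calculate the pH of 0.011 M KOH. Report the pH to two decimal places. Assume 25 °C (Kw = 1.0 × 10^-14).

KOH is a strong base; [OH-] = 0.011 M.
pOH = -log(0.011) = 1.96
pH = 14.00 - 1.96 = 12.04

pH = 12.04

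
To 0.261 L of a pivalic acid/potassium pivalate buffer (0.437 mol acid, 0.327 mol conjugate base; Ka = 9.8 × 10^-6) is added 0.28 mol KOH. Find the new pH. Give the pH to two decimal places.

pH = 5.60

After neutralization: n((CH3)3CCOOH) = 0.157 mol, n((CH3)3CCOO-) = 0.607 mol.
pKa = −log(9.8 × 10^-6) = 5.009
pH = pKa + log(n_(CH3)3CCOO-/n_(CH3)3CCOOH) = 5.009 + log(0.607/0.157) = 5.009 + (+0.587)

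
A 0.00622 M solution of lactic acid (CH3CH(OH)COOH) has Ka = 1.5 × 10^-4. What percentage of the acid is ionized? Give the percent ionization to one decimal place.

14.4%

CH3CH(OH)COOH ⇌ CH3CH(OH)COO- + H+; let x = [H+] at equilibrium.
Ka = x²/(C₀ − x); solving the quadratic gives x = 8.94 × 10^-4 M.
Fraction ionized = 8.94 × 10^-4 / 0.00622 = 0.1437 → 14.4%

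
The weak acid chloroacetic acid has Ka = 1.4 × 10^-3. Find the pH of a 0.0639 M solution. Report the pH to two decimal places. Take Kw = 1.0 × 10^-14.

ClCH2COOH ⇌ ClCH2COO- + H+
From the ICE table, Ka = x²/(0.0639 − x) = 1.4 × 10^-3.
Here C₀/Ka ≈ 45.6, so the small-x approximation fails. Use the quadratic:
x = [−0.0014 + √(0.0014² + 0.000358)]/2 = 8.78 × 10^-3 M
pH = −log(8.78 × 10^-3) = 2.06

pH = 2.06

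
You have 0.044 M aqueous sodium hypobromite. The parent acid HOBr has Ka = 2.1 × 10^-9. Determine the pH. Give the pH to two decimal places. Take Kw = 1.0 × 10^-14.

pH = 10.66

OBr- is the conjugate base of the weak acid HOBr.
Kb = Kw/Ka = 1.0×10^-14 / 2.1 × 10^-9 = 4.76 × 10^-6
From the ICE table, Kb = [OH-]²/(0.044 − [OH-]) = 4.76 × 10^-6.
Assume [OH-] ≪ 0.044: [OH-] ≈ √(4.76 × 10^-6 × 0.044) = 4.58 × 10^-4 M
pOH = −log(4.58 × 10^-4) = 3.34; pH = 14.00 − 3.34 = 10.66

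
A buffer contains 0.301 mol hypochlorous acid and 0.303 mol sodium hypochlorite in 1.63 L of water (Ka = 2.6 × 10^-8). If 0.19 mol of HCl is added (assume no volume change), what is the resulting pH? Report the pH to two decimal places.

After neutralization: n(HOCl) = 0.491 mol, n(OCl-) = 0.113 mol.
pKa = −log(2.6 × 10^-8) = 7.585
pH = pKa + log([A⁻]/[HA]) = 7.585 + log(0.113/0.491) = 7.585 -0.638

pH = 6.95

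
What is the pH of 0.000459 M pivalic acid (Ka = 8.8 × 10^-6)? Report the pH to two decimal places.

pH = 4.23

(CH3)3CCOOH ⇌ (CH3)3CCOO- + H+
From the ICE table, Ka = x²/(0.000459 − x) = 8.8 × 10^-6.
x is not negligible relative to C₀; solve x² + 8.8e-06·x − 4.04e-09 = 0.
x = [−8.8e-06 + √(8.8e-06² + 1.62e-08)]/2 = 5.93 × 10^-5 M
pH = −log[H+] = −log(5.93 × 10^-5) = 4.23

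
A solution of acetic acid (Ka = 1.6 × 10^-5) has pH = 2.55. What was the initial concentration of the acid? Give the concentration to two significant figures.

C₀ = 5.0 × 10^-1 M

[H+] = 10^(-2.55) = 2.82 × 10^-3 M = x
Ka = x²/(C₀ − x) ⇒ C₀ = x + x²/Ka
C₀ = 2.82 × 10^-3 + (2.82 × 10^-3)²/(1.6 × 10^-5) = 5.00 × 10^-1 M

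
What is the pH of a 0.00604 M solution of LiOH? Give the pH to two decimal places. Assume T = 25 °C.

LiOH is a strong base; [OH-] = 0.00604 M.
pOH = -log(0.00604) = 2.22
pH = 14.00 - 2.22 = 11.78

pH = 11.78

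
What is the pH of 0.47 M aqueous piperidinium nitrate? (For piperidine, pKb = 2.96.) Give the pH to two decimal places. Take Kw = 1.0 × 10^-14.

pH = 5.68

C5H10NH2+ is the conjugate acid of the weak base C5H10NH.
Kb = 10^(−2.96) = 1.10 × 10^-3
Ka = Kw/Kb = 1.0×10^-14 / 1.10 × 10^-3 = 9.09 × 10^-12
From the ICE table, Ka = [H+]²/(0.47 − [H+]) = 9.09 × 10^-12.
Neglecting [H+] in the denominator: [H+] = √(9.09 × 10^-12 × 0.47) = 2.07 × 10^-6 M
Check: 0.00044% ionized — well under 5%, approximation valid.
pH = −log[H+] = −log(2.07 × 10^-6) = 5.68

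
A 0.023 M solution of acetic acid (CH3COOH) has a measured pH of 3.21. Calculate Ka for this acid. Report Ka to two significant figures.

Ka = 1.7 × 10^-5

[H+] = 10^(-3.21) = 6.17 × 10^-4 M
At equilibrium [HA] = 0.023 − 6.17 × 10^-4 = 2.24 × 10^-2 M
Ka = [H+][A-]/[HA] = (6.17 × 10^-4)² / 2.24 × 10^-2 = 1.7 × 10^-5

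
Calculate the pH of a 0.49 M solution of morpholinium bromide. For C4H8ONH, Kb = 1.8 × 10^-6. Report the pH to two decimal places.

pH = 4.28

C4H8ONH2+ is the conjugate acid of the weak base C4H8ONH.
Ka = Kw/Kb = 1.0×10^-14 / 1.8 × 10^-6 = 5.56 × 10^-9
Ka = [H+]²/(0.49 − [H+]) = 5.56 × 10^-9
Since Ka ≪ C₀, [H+] ≈ √(Ka·C₀) = 5.22 × 10^-5 M.
Check: 0.011% ionized — well under 5%, approximation valid.
pH = −log(5.22 × 10^-5) = 4.28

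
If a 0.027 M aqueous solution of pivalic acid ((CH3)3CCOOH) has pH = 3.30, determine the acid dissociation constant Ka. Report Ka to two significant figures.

Ka = 9.5 × 10^-6

[H+] = 10^(-3.30) = 5.01 × 10^-4 M
At equilibrium [HA] = 0.027 − 5.01 × 10^-4 = 2.65 × 10^-2 M
Ka = [H+][A-]/[HA] = (5.01 × 10^-4)² / 2.65 × 10^-2 = 9.5 × 10^-6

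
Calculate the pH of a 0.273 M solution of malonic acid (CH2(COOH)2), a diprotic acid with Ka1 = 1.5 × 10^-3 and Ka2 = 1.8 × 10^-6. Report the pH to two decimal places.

Ka1 ≫ Ka2, so treat the first dissociation as the only significant source of H+.
Ka1 = x²/(0.273 − x) = 1.5 × 10^-3
Solving the quadratic: x = (−Ka1 + √(Ka1² + 4·Ka1·C₀))/2 = 1.95 × 10^-2 M
pH = −log(1.95 × 10^-2) = 1.71

pH = 1.71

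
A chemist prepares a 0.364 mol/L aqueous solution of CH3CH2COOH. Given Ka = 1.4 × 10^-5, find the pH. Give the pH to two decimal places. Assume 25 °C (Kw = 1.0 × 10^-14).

pH = 2.65

CH3CH2COOH ⇌ CH3CH2COO- + H+
Ka = x²/(0.364 − x) = 1.4 × 10^-5
Since Ka ≪ C₀, x ≈ √(Ka·C₀) = 2.26 × 10^-3 M.
(x/C₀ = 0.62% < 5%, so the approximation holds.)
pH = −log[H+] = −log(2.26 × 10^-3) = 2.65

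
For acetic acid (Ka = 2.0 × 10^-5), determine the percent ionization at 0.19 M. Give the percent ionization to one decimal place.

CH3COOH ⇌ CH3COO- + H+; let x = [H+] at equilibrium.
x ≈ √(Ka·C₀) = √(2.0 × 10^-5 × 0.19) = 1.95 × 10^-3 M
% ionization = x/C₀ × 100% = 1.95 × 10^-3/0.19 × 100% = 1.0%

1.0%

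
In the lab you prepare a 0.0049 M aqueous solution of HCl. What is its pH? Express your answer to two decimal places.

HCl is a strong acid and dissociates completely, so [H+] = 0.0049 M.
pH = -log(0.0049) = 2.31

pH = 2.31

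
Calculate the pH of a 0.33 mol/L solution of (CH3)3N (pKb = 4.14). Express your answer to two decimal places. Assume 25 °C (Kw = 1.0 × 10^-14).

pH = 11.69

(CH3)3N + H2O ⇌ (CH3)3NH+ + OH-
Kb = 10^(−4.14) = 7.24 × 10^-5
Kb = [OH-]²/(0.33 − [OH-]) = 7.24 × 10^-5
Assume [OH-] ≪ 0.33: [OH-] ≈ √(7.24 × 10^-5 × 0.33) = 4.89 × 10^-3 M
([OH-]/C₀ = 1.5% < 5%, so the approximation holds.)
pOH = −log(4.89 × 10^-3) = 2.31; pH = 14.00 − 2.31 = 11.69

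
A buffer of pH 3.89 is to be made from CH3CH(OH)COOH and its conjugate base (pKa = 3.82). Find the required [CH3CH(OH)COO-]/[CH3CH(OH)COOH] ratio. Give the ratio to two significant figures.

pH = pKa + log(r) ⇒ log(r) = 3.89 − 3.82 = +0.07
r = [CH3CH(OH)COO-]/[CH3CH(OH)COOH] = 10^(+0.07) = 1.17

ratio = 1.2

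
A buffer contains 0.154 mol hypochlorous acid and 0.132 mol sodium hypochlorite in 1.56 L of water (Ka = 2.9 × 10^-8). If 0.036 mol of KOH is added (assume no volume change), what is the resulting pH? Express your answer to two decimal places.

pH = 7.69

After neutralization: n(HOCl) = 0.118 mol, n(OCl-) = 0.168 mol.
pKa = −log(2.9 × 10^-8) = 7.538
Henderson–Hasselbalch with mole ratio 0.168/0.118: pH = 7.538 + (+0.153)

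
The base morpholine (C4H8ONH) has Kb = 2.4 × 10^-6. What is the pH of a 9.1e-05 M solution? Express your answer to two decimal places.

C4H8ONH + H2O ⇌ C4H8ONH2+ + OH-
From the ICE table, Kb = [OH-]²/(9.1e-05 − [OH-]) = 2.4 × 10^-6.
Here C₀/Kb ≈ 37.9, so the small-[OH-] approximation fails. Use the quadratic:
[OH-] = (−Kb + √(Kb² + 4·Kb·C₀))/2 = 1.36 × 10^-5 M
pOH = −log(1.36 × 10^-5) = 4.87; pH = 14.00 − 4.87 = 9.13

pH = 9.13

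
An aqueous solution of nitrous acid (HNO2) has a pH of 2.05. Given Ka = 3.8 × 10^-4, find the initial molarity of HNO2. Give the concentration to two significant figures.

[H+] = 10^(-2.05) = 8.91 × 10^-3 M = x
Ka = x²/(C₀ − x) ⇒ C₀ = x + x²/Ka
C₀ = 8.91 × 10^-3 + (8.91 × 10^-3)²/(3.8 × 10^-4) = 2.18 × 10^-1 M

C₀ = 2.2 × 10^-1 M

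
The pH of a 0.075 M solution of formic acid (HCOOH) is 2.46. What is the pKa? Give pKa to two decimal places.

pKa = 3.77

[H+] = 10^(-2.46) = 3.47 × 10^-3 M
At equilibrium [HA] = 0.075 − 3.47 × 10^-3 = 7.15 × 10^-2 M
Ka = [H+][A-]/[HA] = (3.47 × 10^-3)² / 7.15 × 10^-2 = 1.68 × 10^-4
pKa = -log(1.68 × 10^-4) = 3.77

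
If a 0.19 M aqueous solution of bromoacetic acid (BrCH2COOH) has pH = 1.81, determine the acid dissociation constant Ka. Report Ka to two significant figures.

[H+] = 10^(-1.81) = 1.55 × 10^-2 M
At equilibrium [HA] = 0.19 − 1.55 × 10^-2 = 1.74 × 10^-1 M
Ka = [H+][A-]/[HA] = (1.55 × 10^-2)² / 1.74 × 10^-1 = 1.4 × 10^-3

Ka = 1.4 × 10^-3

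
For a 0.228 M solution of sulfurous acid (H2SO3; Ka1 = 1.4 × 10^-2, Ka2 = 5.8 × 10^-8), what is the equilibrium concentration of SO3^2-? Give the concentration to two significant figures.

5.8 × 10^-8 M

First ionization gives [H+] ≈ [HSO3-] = 4.99 × 10^-2 M.
Second step: Ka2 = [H+][SO3^2-]/[HSO3-] ≈ [SO3^2-] (since [H+] ≈ [HSO3-]).
So [SO3^2-] ≈ Ka2.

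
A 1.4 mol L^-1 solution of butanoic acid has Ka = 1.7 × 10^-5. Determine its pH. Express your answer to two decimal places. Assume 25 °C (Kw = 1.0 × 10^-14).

pH = 2.31

CH3(CH2)2COOH ⇌ CH3(CH2)2COO- + H+
From the ICE table, Ka = x²/(1.4 − x) = 1.7 × 10^-5.
Assume x ≪ 1.4: x ≈ √(1.7 × 10^-5 × 1.4) = 4.88 × 10^-3 M
pH = −log(4.88 × 10^-3) = 2.31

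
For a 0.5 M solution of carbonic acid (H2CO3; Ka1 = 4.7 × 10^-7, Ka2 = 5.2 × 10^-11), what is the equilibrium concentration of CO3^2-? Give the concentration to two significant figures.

5.2 × 10^-11 M

First ionization gives [H+] ≈ [HCO3-] = 4.85 × 10^-4 M.
Second step: Ka2 = [H+][CO3^2-]/[HCO3-] ≈ [CO3^2-] (since [H+] ≈ [HCO3-]).
So [CO3^2-] ≈ Ka2.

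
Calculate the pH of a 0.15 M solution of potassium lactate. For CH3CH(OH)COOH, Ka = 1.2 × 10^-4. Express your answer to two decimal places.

pH = 8.55

CH3CH(OH)COO- is the conjugate base of the weak acid CH3CH(OH)COOH.
Kb = Kw/Ka = 1.0×10^-14 / 1.2 × 10^-4 = 8.33 × 10^-11
Kb = [OH-]²/(0.15 − [OH-]) = 8.33 × 10^-11
Since Kb ≪ C₀, [OH-] ≈ √(Kb·C₀) = 3.53 × 10^-6 M.
Check: 0.0024% ionized — well under 5%, approximation valid.
pOH = −log(3.53 × 10^-6) = 5.45; pH = 14.00 − 5.45 = 8.55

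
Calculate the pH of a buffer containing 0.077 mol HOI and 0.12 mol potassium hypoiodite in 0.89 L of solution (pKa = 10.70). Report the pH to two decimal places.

pH = pKa + log([A⁻]/[HA]) = 10.70 + log(0.12/0.077)
pH = 10.70 + (+0.193) = 10.89

pH = 10.89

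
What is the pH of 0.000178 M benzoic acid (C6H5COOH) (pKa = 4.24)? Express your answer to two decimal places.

pH = 4.12

C6H5COOH ⇌ C6H5COO- + H+
Ka = 10^(−4.24) = 5.75 × 10^-5
From the ICE table, Ka = [H+]²/(0.000178 − [H+]) = 5.75 × 10^-5.
Here C₀/Ka ≈ 3.1, so the small-[H+] approximation fails. Use the quadratic:
[H+] = [−5.75e-05 + √(5.75e-05² + 4.09e-08)]/2 = 7.64 × 10^-5 M
pH = −log[H+] = −log(7.64 × 10^-5) = 4.12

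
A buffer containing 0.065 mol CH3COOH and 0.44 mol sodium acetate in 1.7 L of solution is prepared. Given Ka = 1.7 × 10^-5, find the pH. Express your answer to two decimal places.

pH = 5.60

pKa = −log(1.7 × 10^-5) = 4.770
Using pH = pKa + log([base]/[acid]) with [base]/[acid] = 0.44/0.065:
pH = 4.770 + (+0.831) = 5.60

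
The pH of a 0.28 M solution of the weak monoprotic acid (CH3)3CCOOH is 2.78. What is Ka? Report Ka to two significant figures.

[H+] = 10^(-2.78) = 1.66 × 10^-3 M
At equilibrium [HA] = 0.28 − 1.66 × 10^-3 = 2.78 × 10^-1 M
Ka = [H+][A-]/[HA] = (1.66 × 10^-3)² / 2.78 × 10^-1 = 9.9 × 10^-6

Ka = 9.9 × 10^-6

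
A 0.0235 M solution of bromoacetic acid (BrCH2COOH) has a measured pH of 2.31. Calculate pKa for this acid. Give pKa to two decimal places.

pKa = 2.89

[H+] = 10^(-2.31) = 4.90 × 10^-3 M
At equilibrium [HA] = 0.0235 − 4.90 × 10^-3 = 1.86 × 10^-2 M
Ka = [H+][A-]/[HA] = (4.90 × 10^-3)² / 1.86 × 10^-2 = 1.29 × 10^-3
pKa = -log(1.29 × 10^-3) = 2.89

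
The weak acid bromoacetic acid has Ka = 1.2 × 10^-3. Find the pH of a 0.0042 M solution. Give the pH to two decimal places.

BrCH2COOH ⇌ BrCH2COO- + H+
From the ICE table, Ka = [H+]²/(0.0042 − [H+]) = 1.2 × 10^-3.
The 5% rule fails; solving [H+]² + Ka·[H+] − Ka·C₀ = 0 exactly:
[H+] = [−0.0012 + √(0.0012² + 2.02e-05)]/2 = 1.72 × 10^-3 M
pH = −log[H+] = −log(1.72 × 10^-3) = 2.76

pH = 2.76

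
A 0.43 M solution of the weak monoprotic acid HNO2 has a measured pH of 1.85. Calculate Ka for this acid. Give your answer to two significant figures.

Ka = 4.8 × 10^-4

[H+] = 10^(-1.85) = 1.41 × 10^-2 M
At equilibrium [HA] = 0.43 − 1.41 × 10^-2 = 4.16 × 10^-1 M
Ka = [H+][A-]/[HA] = (1.41 × 10^-2)² / 4.16 × 10^-1 = 4.8 × 10^-4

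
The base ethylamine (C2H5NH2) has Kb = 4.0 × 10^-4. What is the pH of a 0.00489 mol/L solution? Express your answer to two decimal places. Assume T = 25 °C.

pH = 11.08

C2H5NH2 + H2O ⇌ C2H5NH3+ + OH-
Kb = [OH-]²/(0.00489 − [OH-]) = 4.0 × 10^-4
[OH-] is not negligible relative to C₀; solve [OH-]² + 0.0004·[OH-] − 1.96e-06 = 0.
[OH-] = (−Kb + √(Kb² + 4·Kb·C₀))/2 = 1.21 × 10^-3 M
pOH = −log(1.21 × 10^-3) = 2.92; pH = 14.00 − 2.92 = 11.08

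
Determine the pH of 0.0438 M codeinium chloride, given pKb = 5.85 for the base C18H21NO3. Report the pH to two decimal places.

pH = 4.75

C18H22NO3+ is the conjugate acid of the weak base C18H21NO3.
Kb = 10^(−5.85) = 1.41 × 10^-6
Ka = Kw/Kb = 1.0×10^-14 / 1.41 × 10^-6 = 7.09 × 10^-9
From the ICE table, Ka = x²/(0.0438 − x) = 7.09 × 10^-9.
Assume x ≪ 0.0438: x ≈ √(7.09 × 10^-9 × 0.0438) = 1.76 × 10^-5 M
Check: 0.04% ionized — well under 5%, approximation valid.
pH = −log[H+] = −log(1.76 × 10^-5) = 4.75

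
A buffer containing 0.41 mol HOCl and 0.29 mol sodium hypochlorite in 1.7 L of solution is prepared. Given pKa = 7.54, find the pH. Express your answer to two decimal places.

pH = 7.39

pH = pKa + log([A⁻]/[HA]) = 7.54 + log(0.29/0.41)
pH = 7.54 + (-0.150) = 7.39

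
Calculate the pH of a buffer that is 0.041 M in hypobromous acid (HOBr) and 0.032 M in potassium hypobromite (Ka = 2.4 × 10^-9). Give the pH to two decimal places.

pH = 8.51

pKa = −log(2.4 × 10^-9) = 8.620
Using pH = pKa + log([base]/[acid]) with [base]/[acid] = 0.032/0.041:
pH = 8.620 + (-0.108) = 8.51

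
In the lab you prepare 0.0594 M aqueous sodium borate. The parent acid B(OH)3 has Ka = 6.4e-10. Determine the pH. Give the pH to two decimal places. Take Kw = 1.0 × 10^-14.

pH = 10.98

B(OH)4- is the conjugate base of the weak acid B(OH)3.
Kb = Kw/Ka = 1.0×10^-14 / 6.4 × 10^-10 = 1.56 × 10^-5
Let x = [OH-] at equilibrium. Kb = x²/(0.0594 − x).
Neglecting x in the denominator: x = √(1.56 × 10^-5 × 0.0594) = 9.63 × 10^-4 M
Check: 1.6% ionized — well under 5%, approximation valid.
pOH = −log(9.63 × 10^-4) = 3.02; pH = 14.00 − 3.02 = 10.98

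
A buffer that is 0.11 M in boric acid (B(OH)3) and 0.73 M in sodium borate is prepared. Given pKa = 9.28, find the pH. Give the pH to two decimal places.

pH = 10.10

Henderson–Hasselbalch: pH = pKa + log([B(OH)4-]/[B(OH)3]) = 9.28 + log(0.73/0.11)
pH = 9.28 + (+0.822) = 10.10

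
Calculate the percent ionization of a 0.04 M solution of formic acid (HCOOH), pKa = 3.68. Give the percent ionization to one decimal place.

HCOOH ⇌ HCOO- + H+; let x = [H+] at equilibrium.
Ka = 10^(−3.68) = 2.09 × 10^-4
Solve x² + 0.000209x − 8.36e-06 = 0 → x = 2.79 × 10^-3 M
% ionization = x/C₀ × 100% = 2.79 × 10^-3/0.04 × 100% = 7.0%

7.0%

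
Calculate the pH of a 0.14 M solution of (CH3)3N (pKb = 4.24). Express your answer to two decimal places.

pH = 11.45

(CH3)3N + H2O ⇌ (CH3)3NH+ + OH-
Kb = 10^(−4.24) = 5.75 × 10^-5
Kb = [OH-]²/(0.14 − [OH-]) = 5.75 × 10^-5
Neglecting [OH-] in the denominator: [OH-] = √(5.75 × 10^-5 × 0.14) = 2.84 × 10^-3 M
Check: 2% ionized — well under 5%, approximation valid.
pOH = 2.55, so pH = 14.00 − pOH = 11.45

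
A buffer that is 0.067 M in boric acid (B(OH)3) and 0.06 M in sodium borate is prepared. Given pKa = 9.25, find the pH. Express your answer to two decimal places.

pH = 9.20

Using pH = pKa + log([base]/[acid]) with [base]/[acid] = 0.06/0.067:
pH = 9.25 + (-0.048) = 9.20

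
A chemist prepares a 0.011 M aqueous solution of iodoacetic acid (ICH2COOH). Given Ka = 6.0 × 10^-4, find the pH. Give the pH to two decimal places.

pH = 2.64

ICH2COOH ⇌ ICH2COO- + H+
From the ICE table, Ka = x²/(0.011 − x) = 6.0 × 10^-4.
Here C₀/Ka ≈ 18.3, so the small-x approximation fails. Use the quadratic:
x = [−0.0006 + √(0.0006² + 2.64e-05)]/2 = 2.29 × 10^-3 M
pH = −log(2.29 × 10^-3) = 2.64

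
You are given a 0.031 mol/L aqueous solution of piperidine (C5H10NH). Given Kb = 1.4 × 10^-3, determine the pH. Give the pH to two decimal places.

C5H10NH + H2O ⇌ C5H10NH2+ + OH-
Let x = [OH-] at equilibrium. Kb = x²/(0.031 − x).
x is not negligible relative to C₀; solve x² + 0.0014·x − 4.34e-05 = 0.
x = (−Kb + √(Kb² + 4·Kb·C₀))/2 = 5.92 × 10^-3 M
pOH = 2.23, so pH = 14.00 − pOH = 11.77

pH = 11.77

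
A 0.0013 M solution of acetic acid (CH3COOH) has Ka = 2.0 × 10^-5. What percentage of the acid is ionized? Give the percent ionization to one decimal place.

CH3COOH ⇌ CH3COO- + H+; let x = [H+] at equilibrium.
Solve x² + 2e-05x − 2.6e-08 = 0 → x = 1.52 × 10^-4 M
Fraction ionized = 1.52 × 10^-4 / 0.0013 = 0.1169 → 11.7%

11.7%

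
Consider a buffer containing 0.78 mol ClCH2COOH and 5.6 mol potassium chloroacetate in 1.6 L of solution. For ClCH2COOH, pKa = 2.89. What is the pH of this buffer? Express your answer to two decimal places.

pH = 3.75

pH = pKa + log([A⁻]/[HA]) = 2.89 + log(5.6/0.78)
pH = 2.89 + (+0.856) = 3.75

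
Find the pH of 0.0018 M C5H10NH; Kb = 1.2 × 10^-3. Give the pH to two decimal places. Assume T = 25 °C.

pH = 10.99

C5H10NH + H2O ⇌ C5H10NH2+ + OH-
From the ICE table, Kb = x²/(0.0018 − x) = 1.2 × 10^-3.
x is not negligible relative to C₀; solve x² + 0.0012·x − 2.16e-06 = 0.
x = (−Kb + √(Kb² + 4·Kb·C₀))/2 = 9.87 × 10^-4 M
pOH = −log(9.87 × 10^-4) = 3.01; pH = 14.00 − 3.01 = 10.99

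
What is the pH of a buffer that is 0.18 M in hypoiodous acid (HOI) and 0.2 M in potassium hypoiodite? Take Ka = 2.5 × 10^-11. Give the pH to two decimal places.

pH = 10.65

pKa = −log(2.5 × 10^-11) = 10.602
Using pH = pKa + log([base]/[acid]) with [base]/[acid] = 0.2/0.18:
pH = 10.602 + (+0.046) = 10.65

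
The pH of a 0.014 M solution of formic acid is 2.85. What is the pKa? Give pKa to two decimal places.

[H+] = 10^(-2.85) = 1.41 × 10^-3 M
At equilibrium [HA] = 0.014 − 1.41 × 10^-3 = 1.26 × 10^-2 M
Ka = [H+][A-]/[HA] = (1.41 × 10^-3)² / 1.26 × 10^-2 = 1.58 × 10^-4
pKa = -log(1.58 × 10^-4) = 3.80

pKa = 3.80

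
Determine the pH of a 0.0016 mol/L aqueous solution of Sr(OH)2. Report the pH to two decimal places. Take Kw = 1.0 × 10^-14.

pH = 11.51

Sr(OH)2 is a strong base (each formula unit releases 2 OH-); [OH-] = 0.0032 M.
pOH = -log(0.0032) = 2.49
pH = 14.00 - 2.49 = 11.51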